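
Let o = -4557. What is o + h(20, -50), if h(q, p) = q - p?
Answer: -4487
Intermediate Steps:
o + h(20, -50) = -4557 + (20 - 1*(-50)) = -4557 + (20 + 50) = -4557 + 70 = -4487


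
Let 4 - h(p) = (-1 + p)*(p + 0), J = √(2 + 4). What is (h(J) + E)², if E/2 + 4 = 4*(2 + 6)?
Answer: (54 + √6)² ≈ 3186.5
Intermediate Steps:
J = √6 ≈ 2.4495
h(p) = 4 - p*(-1 + p) (h(p) = 4 - (-1 + p)*(p + 0) = 4 - (-1 + p)*p = 4 - p*(-1 + p))
E = 56 (E = -8 + 2*(4*(2 + 6)) = -8 + 2*(4*8) = -8 + 2*32 = -8 + 64 = 56)
(h(J) + E)² = ((4 + √6 - (√6)²) + 56)² = ((4 + √6 - 1*6) + 56)² = ((4 + √6 - 6) + 56)² = ((-2 + √6) + 56)² = (54 + √6)²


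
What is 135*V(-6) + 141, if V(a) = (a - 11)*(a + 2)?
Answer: 9321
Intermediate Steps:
V(a) = (-11 + a)*(2 + a)
135*V(-6) + 141 = 135*(-22 + (-6)**2 - 9*(-6)) + 141 = 135*(-22 + 36 + 54) + 141 = 135*68 + 141 = 9180 + 141 = 9321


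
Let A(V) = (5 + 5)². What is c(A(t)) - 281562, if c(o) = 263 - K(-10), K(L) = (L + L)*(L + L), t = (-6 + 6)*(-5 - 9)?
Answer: -281699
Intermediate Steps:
t = 0 (t = 0*(-14) = 0)
A(V) = 100 (A(V) = 10² = 100)
K(L) = 4*L² (K(L) = (2*L)*(2*L) = 4*L²)
c(o) = -137 (c(o) = 263 - 4*(-10)² = 263 - 4*100 = 263 - 1*400 = 263 - 400 = -137)
c(A(t)) - 281562 = -137 - 281562 = -281699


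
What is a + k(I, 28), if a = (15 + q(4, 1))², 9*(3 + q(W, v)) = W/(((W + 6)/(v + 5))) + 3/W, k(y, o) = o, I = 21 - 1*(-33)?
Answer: 72209/400 ≈ 180.52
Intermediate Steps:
I = 54 (I = 21 + 33 = 54)
q(W, v) = -3 + 1/(3*W) + W*(5 + v)/(9*(6 + W)) (q(W, v) = -3 + (W/(((W + 6)/(v + 5))) + 3/W)/9 = -3 + (W/(((6 + W)/(5 + v))) + 3/W)/9 = -3 + (W*((5 + v)/(6 + W)) + 3/W)/9 = -3 + (W*(5 + v)/(6 + W) + 3/W)/9 = -3 + (3/W + W*(5 + v)/(6 + W))/9 = -3 + (1/(3*W) + W*(5 + v)/(9*(6 + W))) = -3 + 1/(3*W) + W*(5 + v)/(9*(6 + W)))
a = 61009/400 (a = (15 + (⅑)*(18 - 159*4 - 22*4² + 1*4²)/(4*(6 + 4)))² = (15 + (⅑)*(¼)*(18 - 636 - 22*16 + 1*16)/10)² = (15 + (⅑)*(¼)*(⅒)*(18 - 636 - 352 + 16))² = (15 + (⅑)*(¼)*(⅒)*(-954))² = (15 - 53/20)² = (247/20)² = 61009/400 ≈ 152.52)
a + k(I, 28) = 61009/400 + 28 = 72209/400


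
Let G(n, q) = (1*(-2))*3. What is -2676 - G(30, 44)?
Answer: -2670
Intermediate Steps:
G(n, q) = -6 (G(n, q) = -2*3 = -6)
-2676 - G(30, 44) = -2676 - 1*(-6) = -2676 + 6 = -2670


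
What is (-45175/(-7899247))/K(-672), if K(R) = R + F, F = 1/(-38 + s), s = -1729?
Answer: -3192969/375190534759 ≈ -8.5103e-6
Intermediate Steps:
F = -1/1767 (F = 1/(-38 - 1729) = 1/(-1767) = -1/1767 ≈ -0.00056593)
K(R) = -1/1767 + R (K(R) = R - 1/1767 = -1/1767 + R)
(-45175/(-7899247))/K(-672) = (-45175/(-7899247))/(-1/1767 - 672) = (-45175*(-1/7899247))/(-1187425/1767) = (45175/7899247)*(-1767/1187425) = -3192969/375190534759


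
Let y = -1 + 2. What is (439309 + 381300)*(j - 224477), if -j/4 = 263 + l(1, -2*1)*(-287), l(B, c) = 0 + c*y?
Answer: -186955245425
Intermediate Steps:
y = 1
l(B, c) = c (l(B, c) = 0 + c*1 = 0 + c = c)
j = -3348 (j = -4*(263 - 2*1*(-287)) = -4*(263 - 2*(-287)) = -4*(263 + 574) = -4*837 = -3348)
(439309 + 381300)*(j - 224477) = (439309 + 381300)*(-3348 - 224477) = 820609*(-227825) = -186955245425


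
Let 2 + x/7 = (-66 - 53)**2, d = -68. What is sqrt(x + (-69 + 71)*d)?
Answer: sqrt(98977) ≈ 314.61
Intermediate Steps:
x = 99113 (x = -14 + 7*(-66 - 53)**2 = -14 + 7*(-119)**2 = -14 + 7*14161 = -14 + 99127 = 99113)
sqrt(x + (-69 + 71)*d) = sqrt(99113 + (-69 + 71)*(-68)) = sqrt(99113 + 2*(-68)) = sqrt(99113 - 136) = sqrt(98977)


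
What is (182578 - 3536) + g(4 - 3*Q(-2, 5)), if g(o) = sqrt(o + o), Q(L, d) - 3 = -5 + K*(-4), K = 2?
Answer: 179042 + 2*sqrt(17) ≈ 1.7905e+5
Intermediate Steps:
Q(L, d) = -10 (Q(L, d) = 3 + (-5 + 2*(-4)) = 3 + (-5 - 8) = 3 - 13 = -10)
g(o) = sqrt(2)*sqrt(o) (g(o) = sqrt(2*o) = sqrt(2)*sqrt(o))
(182578 - 3536) + g(4 - 3*Q(-2, 5)) = (182578 - 3536) + sqrt(2)*sqrt(4 - 3*(-10)) = 179042 + sqrt(2)*sqrt(4 + 30) = 179042 + sqrt(2)*sqrt(34) = 179042 + 2*sqrt(17)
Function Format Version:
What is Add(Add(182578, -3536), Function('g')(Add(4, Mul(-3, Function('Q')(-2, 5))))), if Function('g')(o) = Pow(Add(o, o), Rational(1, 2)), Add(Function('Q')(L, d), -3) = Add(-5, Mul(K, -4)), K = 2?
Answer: Add(179042, Mul(2, Pow(17, Rational(1, 2)))) ≈ 1.7905e+5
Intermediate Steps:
Function('Q')(L, d) = -10 (Function('Q')(L, d) = Add(3, Add(-5, Mul(2, -4))) = Add(3, Add(-5, -8)) = Add(3, -13) = -10)
Function('g')(o) = Mul(Pow(2, Rational(1, 2)), Pow(o, Rational(1, 2))) (Function('g')(o) = Pow(Mul(2, o), Rational(1, 2)) = Mul(Pow(2, Rational(1, 2)), Pow(o, Rational(1, 2))))
Add(Add(182578, -3536), Function('g')(Add(4, Mul(-3, Function('Q')(-2, 5))))) = Add(Add(182578, -3536), Mul(Pow(2, Rational(1, 2)), Pow(Add(4, Mul(-3, -10)), Rational(1, 2)))) = Add(179042, Mul(Pow(2, Rational(1, 2)), Pow(Add(4, 30), Rational(1, 2)))) = Add(179042, Mul(Pow(2, Rational(1, 2)), Pow(34, Rational(1, 2)))) = Add(179042, Mul(2, Pow(17, Rational(1, 2))))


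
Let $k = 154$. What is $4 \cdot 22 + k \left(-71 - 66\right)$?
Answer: $-21010$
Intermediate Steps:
$4 \cdot 22 + k \left(-71 - 66\right) = 4 \cdot 22 + 154 \left(-71 - 66\right) = 88 + 154 \left(-71 - 66\right) = 88 + 154 \left(-137\right) = 88 - 21098 = -21010$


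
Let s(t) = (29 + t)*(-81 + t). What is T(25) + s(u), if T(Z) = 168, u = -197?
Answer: 46872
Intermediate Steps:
s(t) = (-81 + t)*(29 + t)
T(25) + s(u) = 168 + (-2349 + (-197)² - 52*(-197)) = 168 + (-2349 + 38809 + 10244) = 168 + 46704 = 46872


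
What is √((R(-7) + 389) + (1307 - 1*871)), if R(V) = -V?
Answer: 8*√13 ≈ 28.844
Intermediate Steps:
√((R(-7) + 389) + (1307 - 1*871)) = √((-1*(-7) + 389) + (1307 - 1*871)) = √((7 + 389) + (1307 - 871)) = √(396 + 436) = √832 = 8*√13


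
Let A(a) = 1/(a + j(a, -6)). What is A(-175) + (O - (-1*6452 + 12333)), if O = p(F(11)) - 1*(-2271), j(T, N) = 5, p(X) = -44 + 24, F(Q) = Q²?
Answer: -617101/170 ≈ -3630.0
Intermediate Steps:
p(X) = -20
O = 2251 (O = -20 - 1*(-2271) = -20 + 2271 = 2251)
A(a) = 1/(5 + a) (A(a) = 1/(a + 5) = 1/(5 + a))
A(-175) + (O - (-1*6452 + 12333)) = 1/(5 - 175) + (2251 - (-1*6452 + 12333)) = 1/(-170) + (2251 - (-6452 + 12333)) = -1/170 + (2251 - 1*5881) = -1/170 + (2251 - 5881) = -1/170 - 3630 = -617101/170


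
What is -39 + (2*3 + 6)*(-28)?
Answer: -375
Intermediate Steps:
-39 + (2*3 + 6)*(-28) = -39 + (6 + 6)*(-28) = -39 + 12*(-28) = -39 - 336 = -375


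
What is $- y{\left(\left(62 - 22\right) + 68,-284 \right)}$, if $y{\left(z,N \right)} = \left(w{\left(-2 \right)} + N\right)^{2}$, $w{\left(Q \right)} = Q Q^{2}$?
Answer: $-85264$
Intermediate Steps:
$w{\left(Q \right)} = Q^{3}$
$y{\left(z,N \right)} = \left(-8 + N\right)^{2}$ ($y{\left(z,N \right)} = \left(\left(-2\right)^{3} + N\right)^{2} = \left(-8 + N\right)^{2}$)
$- y{\left(\left(62 - 22\right) + 68,-284 \right)} = - \left(-8 - 284\right)^{2} = - \left(-292\right)^{2} = \left(-1\right) 85264 = -85264$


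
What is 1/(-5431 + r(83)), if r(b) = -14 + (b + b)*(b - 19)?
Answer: 1/5179 ≈ 0.00019309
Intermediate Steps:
r(b) = -14 + 2*b*(-19 + b) (r(b) = -14 + (2*b)*(-19 + b) = -14 + 2*b*(-19 + b))
1/(-5431 + r(83)) = 1/(-5431 + (-14 - 38*83 + 2*83²)) = 1/(-5431 + (-14 - 3154 + 2*6889)) = 1/(-5431 + (-14 - 3154 + 13778)) = 1/(-5431 + 10610) = 1/5179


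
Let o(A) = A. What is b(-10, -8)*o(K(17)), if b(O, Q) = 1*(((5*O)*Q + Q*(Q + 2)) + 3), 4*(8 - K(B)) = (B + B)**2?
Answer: -126731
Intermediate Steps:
K(B) = 8 - B**2 (K(B) = 8 - (B + B)**2/4 = 8 - 4*B**2/4 = 8 - B**2)
b(O, Q) = 3 + Q*(2 + Q) + 5*O*Q (b(O, Q) = 1*((5*O*Q + Q*(2 + Q)) + 3) = 1*((Q*(2 + Q) + 5*O*Q) + 3) = 1*(3 + Q*(2 + Q) + 5*O*Q) = 3 + Q*(2 + Q) + 5*O*Q)
b(-10, -8)*o(K(17)) = (3 + (-8)**2 + 2*(-8) + 5*(-10)*(-8))*(8 - 1*17**2) = (3 + 64 - 16 + 400)*(8 - 1*289) = 451*(8 - 289) = 451*(-281) = -126731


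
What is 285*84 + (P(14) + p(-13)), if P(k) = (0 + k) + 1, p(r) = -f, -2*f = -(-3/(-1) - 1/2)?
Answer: 95815/4 ≈ 23954.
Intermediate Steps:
f = 5/4 (f = -(-1)*(-3/(-1) - 1/2)/2 = -(-1)*(-3*(-1) - 1*1/2)/2 = -(-1)*(3 - 1/2)/2 = -(-1)*5/(2*2) = -1/2*(-5/2) = 5/4 ≈ 1.2500)
p(r) = -5/4 (p(r) = -1*5/4 = -5/4)
P(k) = 1 + k (P(k) = k + 1 = 1 + k)
285*84 + (P(14) + p(-13)) = 285*84 + ((1 + 14) - 5/4) = 23940 + (15 - 5/4) = 23940 + 55/4 = 95815/4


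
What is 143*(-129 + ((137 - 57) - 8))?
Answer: -8151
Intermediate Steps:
143*(-129 + ((137 - 57) - 8)) = 143*(-129 + (80 - 8)) = 143*(-129 + 72) = 143*(-57) = -8151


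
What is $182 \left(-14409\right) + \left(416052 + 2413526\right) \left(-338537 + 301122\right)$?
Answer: $-105871283308$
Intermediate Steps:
$182 \left(-14409\right) + \left(416052 + 2413526\right) \left(-338537 + 301122\right) = -2622438 + 2829578 \left(-37415\right) = -2622438 - 105868660870 = -105871283308$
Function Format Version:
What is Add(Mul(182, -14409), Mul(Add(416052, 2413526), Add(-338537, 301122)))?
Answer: -105871283308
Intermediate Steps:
Add(Mul(182, -14409), Mul(Add(416052, 2413526), Add(-338537, 301122))) = Add(-2622438, Mul(2829578, -37415)) = Add(-2622438, -105868660870) = -105871283308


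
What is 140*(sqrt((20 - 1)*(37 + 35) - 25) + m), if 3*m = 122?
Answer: 17080/3 + 140*sqrt(1343) ≈ 10824.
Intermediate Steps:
m = 122/3 (m = (1/3)*122 = 122/3 ≈ 40.667)
140*(sqrt((20 - 1)*(37 + 35) - 25) + m) = 140*(sqrt((20 - 1)*(37 + 35) - 25) + 122/3) = 140*(sqrt(19*72 - 25) + 122/3) = 140*(sqrt(1368 - 25) + 122/3) = 140*(sqrt(1343) + 122/3) = 140*(122/3 + sqrt(1343)) = 17080/3 + 140*sqrt(1343)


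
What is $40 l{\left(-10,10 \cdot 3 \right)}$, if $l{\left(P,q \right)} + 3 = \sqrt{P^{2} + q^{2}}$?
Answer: $-120 + 400 \sqrt{10} \approx 1144.9$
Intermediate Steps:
$l{\left(P,q \right)} = -3 + \sqrt{P^{2} + q^{2}}$
$40 l{\left(-10,10 \cdot 3 \right)} = 40 \left(-3 + \sqrt{\left(-10\right)^{2} + \left(10 \cdot 3\right)^{2}}\right) = 40 \left(-3 + \sqrt{100 + 30^{2}}\right) = 40 \left(-3 + \sqrt{100 + 900}\right) = 40 \left(-3 + \sqrt{1000}\right) = 40 \left(-3 + 10 \sqrt{10}\right) = -120 + 400 \sqrt{10}$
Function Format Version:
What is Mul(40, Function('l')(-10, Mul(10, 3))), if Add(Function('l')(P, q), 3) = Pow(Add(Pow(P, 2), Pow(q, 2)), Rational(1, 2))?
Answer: Add(-120, Mul(400, Pow(10, Rational(1, 2)))) ≈ 1144.9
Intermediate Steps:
Function('l')(P, q) = Add(-3, Pow(Add(Pow(P, 2), Pow(q, 2)), Rational(1, 2)))
Mul(40, Function('l')(-10, Mul(10, 3))) = Mul(40, Add(-3, Pow(Add(Pow(-10, 2), Pow(Mul(10, 3), 2)), Rational(1, 2)))) = Mul(40, Add(-3, Pow(Add(100, Pow(30, 2)), Rational(1, 2)))) = Mul(40, Add(-3, Pow(Add(100, 900), Rational(1, 2)))) = Mul(40, Add(-3, Pow(1000, Rational(1, 2)))) = Mul(40, Add(-3, Mul(10, Pow(10, Rational(1, 2))))) = Add(-120, Mul(400, Pow(10, Rational(1, 2))))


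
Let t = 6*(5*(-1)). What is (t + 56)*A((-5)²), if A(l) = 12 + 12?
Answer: 624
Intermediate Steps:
A(l) = 24
t = -30 (t = 6*(-5) = -30)
(t + 56)*A((-5)²) = (-30 + 56)*24 = 26*24 = 624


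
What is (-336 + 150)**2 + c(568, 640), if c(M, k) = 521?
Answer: 35117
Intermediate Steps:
(-336 + 150)**2 + c(568, 640) = (-336 + 150)**2 + 521 = (-186)**2 + 521 = 34596 + 521 = 35117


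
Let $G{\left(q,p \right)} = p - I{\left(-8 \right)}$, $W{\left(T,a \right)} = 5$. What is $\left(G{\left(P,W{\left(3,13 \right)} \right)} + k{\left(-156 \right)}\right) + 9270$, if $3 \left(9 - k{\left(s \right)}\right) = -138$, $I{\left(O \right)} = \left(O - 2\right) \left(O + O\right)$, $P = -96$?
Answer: $9170$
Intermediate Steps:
$I{\left(O \right)} = 2 O \left(-2 + O\right)$ ($I{\left(O \right)} = \left(-2 + O\right) 2 O = 2 O \left(-2 + O\right)$)
$k{\left(s \right)} = 55$ ($k{\left(s \right)} = 9 - -46 = 9 + 46 = 55$)
$G{\left(q,p \right)} = -160 + p$ ($G{\left(q,p \right)} = p - 2 \left(-8\right) \left(-2 - 8\right) = p - 2 \left(-8\right) \left(-10\right) = p - 160 = -160 + p$)
$\left(G{\left(P,W{\left(3,13 \right)} \right)} + k{\left(-156 \right)}\right) + 9270 = \left(\left(-160 + 5\right) + 55\right) + 9270 = \left(-155 + 55\right) + 9270 = -100 + 9270 = 9170$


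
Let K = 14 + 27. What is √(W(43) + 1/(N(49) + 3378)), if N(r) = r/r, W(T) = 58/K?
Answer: 19*√75226677/138539 ≈ 1.1895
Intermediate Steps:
K = 41
W(T) = 58/41
N(r) = 1
√(W(43) + 1/(N(49) + 3378)) = √(58/41 + 1/(1 + 3378)) = √(58/41 + 1/3379) = √(196023/138539) = 19*√75226677/138539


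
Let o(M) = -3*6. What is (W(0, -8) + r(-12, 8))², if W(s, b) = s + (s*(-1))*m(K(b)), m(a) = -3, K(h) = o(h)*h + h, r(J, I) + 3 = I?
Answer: 25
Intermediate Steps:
o(M) = -18
r(J, I) = -3 + I
K(h) = -17*h (K(h) = -18*h + h = -17*h)
W(s, b) = 4*s (W(s, b) = s + (s*(-1))*(-3) = s - s*(-3) = s + 3*s = 4*s)
(W(0, -8) + r(-12, 8))² = (4*0 + (-3 + 8))² = (0 + 5)² = 5² = 25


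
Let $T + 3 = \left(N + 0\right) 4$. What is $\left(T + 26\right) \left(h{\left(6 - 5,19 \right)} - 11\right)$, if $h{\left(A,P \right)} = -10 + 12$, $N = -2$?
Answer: $-135$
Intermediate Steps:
$T = -11$ ($T = -3 + \left(-2 + 0\right) 4 = -3 - 8 = -11$)
$h{\left(A,P \right)} = 2$
$\left(T + 26\right) \left(h{\left(6 - 5,19 \right)} - 11\right) = \left(-11 + 26\right) \left(2 - 11\right) = 15 \left(2 + \left(-29 + 18\right)\right) = 15 \left(2 - 11\right) = 15 \left(-9\right) = -135$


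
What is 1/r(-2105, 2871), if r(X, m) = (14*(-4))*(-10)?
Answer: 1/560 ≈ 0.0017857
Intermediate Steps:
r(X, m) = 560 (r(X, m) = -56*(-10) = 560)
1/r(-2105, 2871) = 1/560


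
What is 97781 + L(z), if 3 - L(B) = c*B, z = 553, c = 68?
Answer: 60180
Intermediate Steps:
L(B) = 3 - 68*B
97781 + L(z) = 97781 + (3 - 68*553) = 97781 + (3 - 37604) = 97781 - 37601 = 60180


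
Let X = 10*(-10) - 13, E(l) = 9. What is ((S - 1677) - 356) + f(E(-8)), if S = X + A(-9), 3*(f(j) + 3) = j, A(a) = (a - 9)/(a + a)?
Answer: -2145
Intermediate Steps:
A(a) = (-9 + a)/(2*a) (A(a) = (-9 + a)/((2*a)) = (-9 + a)*(1/(2*a)) = (-9 + a)/(2*a))
X = -113 (X = -100 - 13 = -113)
f(j) = -3 + j/3
S = -112 (S = -113 + (½)*(-9 - 9)/(-9) = -113 + (½)*(-⅑)*(-18) = -113 + 1 = -112)
((S - 1677) - 356) + f(E(-8)) = ((-112 - 1677) - 356) + (-3 + (⅓)*9) = (-1789 - 356) + (-3 + 3) = -2145 + 0 = -2145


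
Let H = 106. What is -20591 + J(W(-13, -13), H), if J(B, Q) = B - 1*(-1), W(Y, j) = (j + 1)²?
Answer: -20446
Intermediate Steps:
W(Y, j) = (1 + j)²
J(B, Q) = 1 + B (J(B, Q) = B + 1 = 1 + B)
-20591 + J(W(-13, -13), H) = -20591 + (1 + (1 - 13)²) = -20591 + (1 + (-12)²) = -20591 + (1 + 144) = -20591 + 145 = -20446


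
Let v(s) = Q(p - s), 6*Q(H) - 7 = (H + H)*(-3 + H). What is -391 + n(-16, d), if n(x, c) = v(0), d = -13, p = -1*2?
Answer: -773/2 ≈ -386.50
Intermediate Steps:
p = -2
Q(H) = 7/6 + H*(-3 + H)/3 (Q(H) = 7/6 + ((H + H)*(-3 + H))/6 = 7/6 + ((2*H)*(-3 + H))/6 = 7/6 + (2*H*(-3 + H))/6 = 7/6 + H*(-3 + H)/3)
v(s) = 19/6 + s + (-2 - s)²/3 (v(s) = 7/6 - (-2 - s) + (-2 - s)²/3 = 7/6 + (2 + s) + (-2 - s)²/3 = 19/6 + s + (-2 - s)²/3)
n(x, c) = 9/2 (n(x, c) = 9/2 + (⅓)*0² + (7/3)*0 = 9/2 + (⅓)*0 + 0 = 9/2 + 0 + 0 = 9/2)
-391 + n(-16, d) = -391 + 9/2 = -773/2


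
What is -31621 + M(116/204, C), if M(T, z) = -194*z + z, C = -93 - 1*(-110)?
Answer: -34902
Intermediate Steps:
C = 17 (C = -93 + 110 = 17)
M(T, z) = -193*z
-31621 + M(116/204, C) = -31621 - 193*17 = -31621 - 3281 = -34902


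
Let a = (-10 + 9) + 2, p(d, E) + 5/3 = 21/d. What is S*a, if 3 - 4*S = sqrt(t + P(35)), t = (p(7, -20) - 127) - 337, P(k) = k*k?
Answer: 3/4 - sqrt(6861)/12 ≈ -6.1526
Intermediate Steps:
p(d, E) = -5/3 + 21/d
P(k) = k**2
t = -1388/3 (t = ((-5/3 + 21/7) - 127) - 337 = ((-5/3 + 21*(1/7)) - 127) - 337 = ((-5/3 + 3) - 127) - 337 = (4/3 - 127) - 337 = -377/3 - 337 = -1388/3 ≈ -462.67)
S = 3/4 - sqrt(6861)/12 (S = 3/4 - sqrt(-1388/3 + 35**2)/4 = 3/4 - sqrt(-1388/3 + 1225)/4 = 3/4 - sqrt(6861)/12 ≈ -6.1526)
a = 1 (a = -1 + 2 = 1)
S*a = (3/4 - sqrt(6861)/12)*1 = 3/4 - sqrt(6861)/12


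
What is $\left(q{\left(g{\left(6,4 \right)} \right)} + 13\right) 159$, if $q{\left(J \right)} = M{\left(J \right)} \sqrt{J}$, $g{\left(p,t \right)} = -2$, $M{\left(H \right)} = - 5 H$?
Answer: $2067 + 1590 i \sqrt{2} \approx 2067.0 + 2248.6 i$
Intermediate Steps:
$q{\left(J \right)} = - 5 J^{\frac{3}{2}}$ ($q{\left(J \right)} = - 5 J \sqrt{J} = - 5 J^{\frac{3}{2}}$)
$\left(q{\left(g{\left(6,4 \right)} \right)} + 13\right) 159 = \left(- 5 \left(-2\right)^{\frac{3}{2}} + 13\right) 159 = \left(- 5 \left(- 2 i \sqrt{2}\right) + 13\right) 159 = \left(10 i \sqrt{2} + 13\right) 159 = \left(13 + 10 i \sqrt{2}\right) 159 = 2067 + 1590 i \sqrt{2}$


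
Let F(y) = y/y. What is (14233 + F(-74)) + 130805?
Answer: 145039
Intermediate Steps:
F(y) = 1
(14233 + F(-74)) + 130805 = (14233 + 1) + 130805 = 14234 + 130805 = 145039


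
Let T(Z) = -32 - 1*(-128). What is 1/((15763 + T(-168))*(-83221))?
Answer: -1/1319801839 ≈ -7.5769e-10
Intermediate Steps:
T(Z) = 96 (T(Z) = -32 + 128 = 96)
1/((15763 + T(-168))*(-83221)) = 1/((15763 + 96)*(-83221)) = -1/83221/15859 = (1/15859)*(-1/83221) = -1/1319801839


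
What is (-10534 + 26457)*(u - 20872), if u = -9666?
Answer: -486256574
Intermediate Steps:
(-10534 + 26457)*(u - 20872) = (-10534 + 26457)*(-9666 - 20872) = 15923*(-30538) = -486256574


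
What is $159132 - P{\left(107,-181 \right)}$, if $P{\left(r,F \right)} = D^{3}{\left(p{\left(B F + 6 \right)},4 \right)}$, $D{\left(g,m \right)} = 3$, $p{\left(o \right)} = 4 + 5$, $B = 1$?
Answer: $159105$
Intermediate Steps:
$p{\left(o \right)} = 9$
$P{\left(r,F \right)} = 27$ ($P{\left(r,F \right)} = 3^{3} = 27$)
$159132 - P{\left(107,-181 \right)} = 159132 - 27 = 159105$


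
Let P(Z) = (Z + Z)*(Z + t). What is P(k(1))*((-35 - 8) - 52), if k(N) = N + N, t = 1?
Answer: -1140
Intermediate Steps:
k(N) = 2*N
P(Z) = 2*Z*(1 + Z) (P(Z) = (Z + Z)*(Z + 1) = (2*Z)*(1 + Z) = 2*Z*(1 + Z))
P(k(1))*((-35 - 8) - 52) = (2*(2*1)*(1 + 2*1))*((-35 - 8) - 52) = (2*2*(1 + 2))*(-43 - 52) = (2*2*3)*(-95) = 12*(-95) = -1140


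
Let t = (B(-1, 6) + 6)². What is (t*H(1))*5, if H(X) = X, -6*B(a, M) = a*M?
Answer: 245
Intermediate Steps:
B(a, M) = -M*a/6 (B(a, M) = -a*M/6 = -M*a/6)
t = 49 (t = (-⅙*6*(-1) + 6)² = (1 + 6)² = 7² = 49)
(t*H(1))*5 = (49*1)*5 = 49*5 = 245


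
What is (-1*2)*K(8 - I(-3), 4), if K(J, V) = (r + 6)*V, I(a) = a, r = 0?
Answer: -48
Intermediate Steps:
K(J, V) = 6*V (K(J, V) = (0 + 6)*V = 6*V)
(-1*2)*K(8 - I(-3), 4) = (-1*2)*(6*4) = -2*24 = -48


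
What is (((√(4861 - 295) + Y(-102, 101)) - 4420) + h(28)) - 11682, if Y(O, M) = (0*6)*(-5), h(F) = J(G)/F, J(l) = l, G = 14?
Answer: -32203/2 + √4566 ≈ -16034.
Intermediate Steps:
h(F) = 14/F
Y(O, M) = 0 (Y(O, M) = 0*(-5) = 0)
(((√(4861 - 295) + Y(-102, 101)) - 4420) + h(28)) - 11682 = (((√(4861 - 295) + 0) - 4420) + 14/28) - 11682 = (((√4566 + 0) - 4420) + 14*(1/28)) - 11682 = ((√4566 - 4420) + ½) - 11682 = ((-4420 + √4566) + ½) - 11682 = (-8839/2 + √4566) - 11682 = -32203/2 + √4566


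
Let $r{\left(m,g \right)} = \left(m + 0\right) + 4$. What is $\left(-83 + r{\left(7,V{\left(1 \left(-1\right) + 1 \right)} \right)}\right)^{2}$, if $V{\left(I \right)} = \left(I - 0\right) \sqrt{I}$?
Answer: $5184$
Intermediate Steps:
$V{\left(I \right)} = I^{\frac{3}{2}}$ ($V{\left(I \right)} = \left(I + 0\right) \sqrt{I} = I \sqrt{I} = I^{\frac{3}{2}}$)
$r{\left(m,g \right)} = 4 + m$ ($r{\left(m,g \right)} = m + 4 = 4 + m$)
$\left(-83 + r{\left(7,V{\left(1 \left(-1\right) + 1 \right)} \right)}\right)^{2} = \left(-83 + \left(4 + 7\right)\right)^{2} = \left(-83 + 11\right)^{2} = \left(-72\right)^{2} = 5184$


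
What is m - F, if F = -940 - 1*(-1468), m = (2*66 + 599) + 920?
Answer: 1123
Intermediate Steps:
m = 1651 (m = (132 + 599) + 920 = 731 + 920 = 1651)
F = 528 (F = -940 + 1468 = 528)
m - F = 1651 - 1*528 = 1651 - 528 = 1123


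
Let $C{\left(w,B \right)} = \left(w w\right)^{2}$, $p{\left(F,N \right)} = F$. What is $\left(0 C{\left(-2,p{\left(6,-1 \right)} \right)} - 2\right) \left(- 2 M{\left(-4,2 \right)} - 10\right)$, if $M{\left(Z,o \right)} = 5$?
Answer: $40$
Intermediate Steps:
$C{\left(w,B \right)} = w^{4}$ ($C{\left(w,B \right)} = \left(w^{2}\right)^{2} = w^{4}$)
$\left(0 C{\left(-2,p{\left(6,-1 \right)} \right)} - 2\right) \left(- 2 M{\left(-4,2 \right)} - 10\right) = \left(0 \left(-2\right)^{4} - 2\right) \left(\left(-2\right) 5 - 10\right) = \left(0 \cdot 16 - 2\right) \left(-10 - 10\right) = \left(0 - 2\right) \left(-20\right) = \left(-2\right) \left(-20\right) = 40$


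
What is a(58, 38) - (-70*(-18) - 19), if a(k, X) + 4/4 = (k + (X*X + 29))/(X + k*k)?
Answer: -4223753/3402 ≈ -1241.6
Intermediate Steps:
a(k, X) = -1 + (29 + k + X**2)/(X + k**2) (a(k, X) = -1 + (k + (X*X + 29))/(X + k*k) = -1 + (k + (X**2 + 29))/(X + k**2) = -1 + (k + (29 + X**2))/(X + k**2) = -1 + (29 + k + X**2)/(X + k**2))
a(58, 38) - (-70*(-18) - 19) = (29 + 58 + 38**2 - 1*38 - 1*58**2)/(38 + 58**2) - (-70*(-18) - 19) = (29 + 58 + 1444 - 38 - 1*3364)/(38 + 3364) - (1260 - 19) = (29 + 58 + 1444 - 38 - 3364)/3402 - 1*1241 = (1/3402)*(-1871) - 1241 = -1871/3402 - 1241 = -4223753/3402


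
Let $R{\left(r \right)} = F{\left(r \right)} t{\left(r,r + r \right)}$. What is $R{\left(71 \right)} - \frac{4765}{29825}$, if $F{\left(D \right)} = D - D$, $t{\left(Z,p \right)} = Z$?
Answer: $- \frac{953}{5965} \approx -0.15977$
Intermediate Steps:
$F{\left(D \right)} = 0$
$R{\left(r \right)} = 0$ ($R{\left(r \right)} = 0 r = 0$)
$R{\left(71 \right)} - \frac{4765}{29825} = 0 - \frac{4765}{29825} = 0 - \frac{953}{5965} = - \frac{953}{5965}$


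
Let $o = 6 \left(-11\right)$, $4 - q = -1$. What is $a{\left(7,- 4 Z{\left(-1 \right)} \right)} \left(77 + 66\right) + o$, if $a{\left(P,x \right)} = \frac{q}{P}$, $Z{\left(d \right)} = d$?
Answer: $\frac{253}{7} \approx 36.143$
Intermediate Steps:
$q = 5$ ($q = 4 - -1 = 4 + 1 = 5$)
$a{\left(P,x \right)} = \frac{5}{P}$
$o = -66$
$a{\left(7,- 4 Z{\left(-1 \right)} \right)} \left(77 + 66\right) + o = \frac{5}{7} \left(77 + 66\right) - 66 = 5 \cdot \frac{1}{7} \cdot 143 - 66 = \frac{5}{7} \cdot 143 - 66 = \frac{715}{7} - 66 = \frac{253}{7}$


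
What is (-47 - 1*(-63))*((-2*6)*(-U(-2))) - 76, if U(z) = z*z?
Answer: 692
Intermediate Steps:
U(z) = z²
(-47 - 1*(-63))*((-2*6)*(-U(-2))) - 76 = (-47 - 1*(-63))*((-2*6)*(-1*(-2)²)) - 76 = (-47 + 63)*(-(-12)*4) - 76 = 16*(-12*(-4)) - 76 = 16*48 - 76 = 768 - 76 = 692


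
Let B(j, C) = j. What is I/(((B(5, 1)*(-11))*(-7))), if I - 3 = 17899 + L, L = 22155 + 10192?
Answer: 50249/385 ≈ 130.52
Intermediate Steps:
L = 32347
I = 50249 (I = 3 + (17899 + 32347) = 3 + 50246 = 50249)
I/(((B(5, 1)*(-11))*(-7))) = 50249/(((5*(-11))*(-7))) = 50249/((-55*(-7))) = 50249/385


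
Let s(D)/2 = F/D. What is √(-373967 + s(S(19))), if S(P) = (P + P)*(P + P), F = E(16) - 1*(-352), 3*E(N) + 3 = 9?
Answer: I*√135001910/19 ≈ 611.53*I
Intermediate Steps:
E(N) = 2 (E(N) = -1 + (⅓)*9 = -1 + 3 = 2)
F = 354 (F = 2 - 1*(-352) = 2 + 352 = 354)
S(P) = 4*P² (S(P) = (2*P)*(2*P) = 4*P²)
s(D) = 708/D (s(D) = 2*(354/D) = 708/D)
√(-373967 + s(S(19))) = √(-373967 + 708/((4*19²))) = √(-373967 + 708/((4*361))) = √(-373967 + 708/1444) = √(-373967 + 708*(1/1444)) = √(-373967 + 177/361) = √(-135001910/361) = I*√135001910/19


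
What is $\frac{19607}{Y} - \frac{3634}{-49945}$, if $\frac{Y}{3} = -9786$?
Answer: $- \frac{124654949}{209469330} \approx -0.5951$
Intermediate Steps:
$Y = -29358$ ($Y = 3 \left(-9786\right) = -29358$)
$\frac{19607}{Y} - \frac{3634}{-49945} = \frac{19607}{-29358} - \frac{3634}{-49945} = 19607 \left(- \frac{1}{29358}\right) - - \frac{3634}{49945} = - \frac{2801}{4194} + \frac{3634}{49945} = - \frac{124654949}{209469330}$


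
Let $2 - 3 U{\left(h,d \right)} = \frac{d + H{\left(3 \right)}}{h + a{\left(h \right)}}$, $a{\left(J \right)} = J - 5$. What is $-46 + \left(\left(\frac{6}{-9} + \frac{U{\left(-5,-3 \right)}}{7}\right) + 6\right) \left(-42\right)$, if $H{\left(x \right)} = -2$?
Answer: $- \frac{820}{3} \approx -273.33$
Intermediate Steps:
$a{\left(J \right)} = -5 + J$
$U{\left(h,d \right)} = \frac{2}{3} - \frac{-2 + d}{3 \left(-5 + 2 h\right)}$ ($U{\left(h,d \right)} = \frac{2}{3} - \frac{\left(d - 2\right) \frac{1}{h + \left(-5 + h\right)}}{3} = \frac{2}{3} - \frac{\left(-2 + d\right) \frac{1}{-5 + 2 h}}{3} = \frac{2}{3} - \frac{\frac{1}{-5 + 2 h} \left(-2 + d\right)}{3} = \frac{2}{3} - \frac{-2 + d}{3 \left(-5 + 2 h\right)}$)
$-46 + \left(\left(\frac{6}{-9} + \frac{U{\left(-5,-3 \right)}}{7}\right) + 6\right) \left(-42\right) = -46 + \left(\left(\frac{6}{-9} + \frac{\frac{1}{3} \frac{1}{-5 + 2 \left(-5\right)} \left(-8 - -3 + 4 \left(-5\right)\right)}{7}\right) + 6\right) \left(-42\right) = -46 + \left(\left(6 \left(- \frac{1}{9}\right) + \frac{-8 + 3 - 20}{3 \left(-5 - 10\right)} \frac{1}{7}\right) + 6\right) \left(-42\right) = -46 + \left(\left(- \frac{2}{3} + \frac{1}{3} \frac{1}{-15} \left(-25\right) \frac{1}{7}\right) + 6\right) \left(-42\right) = -46 + \left(\left(- \frac{2}{3} + \frac{1}{3} \left(- \frac{1}{15}\right) \left(-25\right) \frac{1}{7}\right) + 6\right) \left(-42\right) = -46 + \left(\left(- \frac{2}{3} + \frac{5}{9} \cdot \frac{1}{7}\right) + 6\right) \left(-42\right) = -46 + \left(\left(- \frac{2}{3} + \frac{5}{63}\right) + 6\right) \left(-42\right) = -46 + \left(- \frac{37}{63} + 6\right) \left(-42\right) = -46 + \frac{341}{63} \left(-42\right) = -46 - \frac{682}{3} = - \frac{820}{3}$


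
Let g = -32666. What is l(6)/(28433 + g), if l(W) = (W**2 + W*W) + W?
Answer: -26/1411 ≈ -0.018427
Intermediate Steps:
l(W) = W + 2*W**2 (l(W) = (W**2 + W**2) + W = 2*W**2 + W = W + 2*W**2)
l(6)/(28433 + g) = (6*(1 + 2*6))/(28433 - 32666) = (6*(1 + 12))/(-4233) = (6*13)*(-1/4233) = 78*(-1/4233) = -26/1411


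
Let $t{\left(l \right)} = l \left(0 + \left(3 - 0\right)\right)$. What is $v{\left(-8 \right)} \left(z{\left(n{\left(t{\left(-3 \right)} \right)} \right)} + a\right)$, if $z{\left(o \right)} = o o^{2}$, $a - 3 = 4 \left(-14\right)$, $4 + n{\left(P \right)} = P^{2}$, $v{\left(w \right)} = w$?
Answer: $-3651840$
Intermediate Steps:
$t{\left(l \right)} = 3 l$ ($t{\left(l \right)} = l \left(0 + \left(3 + 0\right)\right) = l \left(0 + 3\right) = l 3 = 3 l$)
$n{\left(P \right)} = -4 + P^{2}$
$a = -53$ ($a = 3 + 4 \left(-14\right) = 3 - 56 = -53$)
$z{\left(o \right)} = o^{3}$
$v{\left(-8 \right)} \left(z{\left(n{\left(t{\left(-3 \right)} \right)} \right)} + a\right) = - 8 \left(\left(-4 + \left(3 \left(-3\right)\right)^{2}\right)^{3} - 53\right) = - 8 \left(\left(-4 + \left(-9\right)^{2}\right)^{3} - 53\right) = - 8 \left(\left(-4 + 81\right)^{3} - 53\right) = - 8 \left(77^{3} - 53\right) = - 8 \left(456533 - 53\right) = \left(-8\right) 456480 = -3651840$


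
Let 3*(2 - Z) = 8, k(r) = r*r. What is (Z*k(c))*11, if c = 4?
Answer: -352/3 ≈ -117.33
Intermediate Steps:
k(r) = r**2
Z = -2/3 (Z = 2 - 1/3*8 = 2 - 8/3 = -2/3 ≈ -0.66667)
(Z*k(c))*11 = -2/3*4**2*11 = -2/3*16*11 = -32/3*11 = -352/3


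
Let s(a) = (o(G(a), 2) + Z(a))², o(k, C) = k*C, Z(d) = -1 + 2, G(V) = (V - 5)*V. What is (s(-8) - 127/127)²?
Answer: 1907942400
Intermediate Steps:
G(V) = V*(-5 + V) (G(V) = (-5 + V)*V = V*(-5 + V))
Z(d) = 1
o(k, C) = C*k
s(a) = (1 + 2*a*(-5 + a))² (s(a) = (2*(a*(-5 + a)) + 1)² = (2*a*(-5 + a) + 1)² = (1 + 2*a*(-5 + a))²)
(s(-8) - 127/127)² = ((1 + 2*(-8)*(-5 - 8))² - 127/127)² = ((1 + 2*(-8)*(-13))² - 127*1/127)² = ((1 + 208)² - 1)² = (209² - 1)² = (43681 - 1)² = 43680² = 1907942400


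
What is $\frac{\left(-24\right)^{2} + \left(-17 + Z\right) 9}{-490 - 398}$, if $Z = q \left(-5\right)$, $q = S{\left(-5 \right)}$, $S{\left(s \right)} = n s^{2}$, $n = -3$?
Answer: $- \frac{633}{148} \approx -4.277$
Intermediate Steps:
$S{\left(s \right)} = - 3 s^{2}$
$q = -75$ ($q = - 3 \left(-5\right)^{2} = \left(-3\right) 25 = -75$)
$Z = 375$ ($Z = \left(-75\right) \left(-5\right) = 375$)
$\frac{\left(-24\right)^{2} + \left(-17 + Z\right) 9}{-490 - 398} = \frac{\left(-24\right)^{2} + \left(-17 + 375\right) 9}{-490 - 398} = \frac{576 + 358 \cdot 9}{-888} = - \frac{576 + 3222}{888} = \left(- \frac{1}{888}\right) 3798 = - \frac{633}{148}$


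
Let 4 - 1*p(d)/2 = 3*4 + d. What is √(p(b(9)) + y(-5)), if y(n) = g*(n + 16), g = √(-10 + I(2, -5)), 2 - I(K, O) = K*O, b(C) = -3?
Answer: √(-10 + 11*√2) ≈ 2.3572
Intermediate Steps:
I(K, O) = 2 - K*O
p(d) = -16 - 2*d (p(d) = 8 - 2*(3*4 + d) = 8 - 2*(12 + d) = 8 + (-24 - 2*d) = -16 - 2*d)
g = √2 (g = √(-10 + (2 - 1*2*(-5))) = √(-10 + (2 + 10)) = √(-10 + 12) = √2 ≈ 1.4142)
y(n) = √2*(16 + n) (y(n) = √2*(n + 16) = √2*(16 + n))
√(p(b(9)) + y(-5)) = √((-16 - 2*(-3)) + √2*(16 - 5)) = √((-16 + 6) + √2*11) = √(-10 + 11*√2)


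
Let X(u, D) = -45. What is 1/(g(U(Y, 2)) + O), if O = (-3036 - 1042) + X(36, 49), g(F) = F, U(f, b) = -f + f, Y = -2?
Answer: -1/4123 ≈ -0.00024254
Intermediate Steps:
U(f, b) = 0
O = -4123 (O = (-3036 - 1042) - 45 = -4078 - 45 = -4123)
1/(g(U(Y, 2)) + O) = 1/(0 - 4123) = 1/(-4123) = -1/4123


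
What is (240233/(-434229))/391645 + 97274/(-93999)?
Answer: -1838087870335993/1776201100739255 ≈ -1.0348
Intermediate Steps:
(240233/(-434229))/391645 + 97274/(-93999) = (240233*(-1/434229))*(1/391645) + 97274*(-1/93999) = -240233/434229*1/391645 - 97274/93999 = -240233/170063616705 - 97274/93999 = -1838087870335993/1776201100739255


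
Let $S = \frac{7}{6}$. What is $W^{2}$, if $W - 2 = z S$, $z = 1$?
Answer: $\frac{361}{36} \approx 10.028$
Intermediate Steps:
$S = \frac{7}{6}$ ($S = 7 \cdot \frac{1}{6} = \frac{7}{6} \approx 1.1667$)
$W = \frac{19}{6}$ ($W = 2 + 1 \cdot \frac{7}{6} = 2 + \frac{7}{6} = \frac{19}{6} \approx 3.1667$)
$W^{2} = \left(\frac{19}{6}\right)^{2} = \frac{361}{36}$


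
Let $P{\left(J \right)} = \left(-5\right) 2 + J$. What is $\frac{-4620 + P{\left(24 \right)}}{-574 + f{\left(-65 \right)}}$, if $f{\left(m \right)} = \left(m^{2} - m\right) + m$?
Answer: $- \frac{4606}{3651} \approx -1.2616$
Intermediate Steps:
$f{\left(m \right)} = m^{2}$
$P{\left(J \right)} = -10 + J$
$\frac{-4620 + P{\left(24 \right)}}{-574 + f{\left(-65 \right)}} = \frac{-4620 + \left(-10 + 24\right)}{-574 + \left(-65\right)^{2}} = \frac{-4620 + 14}{-574 + 4225} = - \frac{4606}{3651}$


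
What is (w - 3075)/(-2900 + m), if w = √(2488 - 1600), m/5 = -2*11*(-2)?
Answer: 615/536 - √222/1340 ≈ 1.1363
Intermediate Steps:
m = 220 (m = 5*(-2*11*(-2)) = 5*(-22*(-2)) = 5*44 = 220)
w = 2*√222 (w = √888 = 2*√222 ≈ 29.799)
(w - 3075)/(-2900 + m) = (2*√222 - 3075)/(-2900 + 220) = (-3075 + 2*√222)/(-2680) = (-3075 + 2*√222)*(-1/2680) = 615/536 - √222/1340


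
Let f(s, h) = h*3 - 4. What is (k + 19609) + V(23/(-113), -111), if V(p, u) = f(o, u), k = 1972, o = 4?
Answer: 21244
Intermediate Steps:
f(s, h) = -4 + 3*h (f(s, h) = 3*h - 4 = -4 + 3*h)
V(p, u) = -4 + 3*u
(k + 19609) + V(23/(-113), -111) = (1972 + 19609) + (-4 + 3*(-111)) = 21581 + (-4 - 333) = 21581 - 337 = 21244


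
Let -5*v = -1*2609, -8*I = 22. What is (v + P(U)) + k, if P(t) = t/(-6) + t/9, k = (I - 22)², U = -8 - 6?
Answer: 817301/720 ≈ 1135.1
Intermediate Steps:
I = -11/4 (I = -⅛*22 = -11/4 ≈ -2.7500)
U = -14
k = 9801/16 (k = (-11/4 - 22)² = (-99/4)² = 9801/16 ≈ 612.56)
P(t) = -t/18 (P(t) = t*(-⅙) + t*(⅑) = -t/6 + t/9 = -t/18)
v = 2609/5 (v = -(-1)*2609/5 = -⅕*(-2609) = 2609/5 ≈ 521.80)
(v + P(U)) + k = (2609/5 - 1/18*(-14)) + 9801/16 = (2609/5 + 7/9) + 9801/16 = 23516/45 + 9801/16 = 817301/720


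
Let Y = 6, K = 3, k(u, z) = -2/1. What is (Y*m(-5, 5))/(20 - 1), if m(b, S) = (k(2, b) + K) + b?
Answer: -24/19 ≈ -1.2632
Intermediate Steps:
k(u, z) = -2 (k(u, z) = -2*1 = -2)
m(b, S) = 1 + b (m(b, S) = (-2 + 3) + b = 1 + b)
(Y*m(-5, 5))/(20 - 1) = (6*(1 - 5))/(20 - 1) = (6*(-4))/19 = -24*1/19 = -24/19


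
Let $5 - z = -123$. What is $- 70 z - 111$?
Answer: $-9071$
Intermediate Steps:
$z = 128$ ($z = 5 - -123 = 5 + 123 = 128$)
$- 70 z - 111 = \left(-70\right) 128 - 111 = -8960 - 111 = -9071$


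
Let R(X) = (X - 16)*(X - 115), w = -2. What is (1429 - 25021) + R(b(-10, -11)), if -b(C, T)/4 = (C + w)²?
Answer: 385480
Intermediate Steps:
b(C, T) = -4*(-2 + C)² (b(C, T) = -4*(C - 2)² = -4*(-2 + C)²)
R(X) = (-115 + X)*(-16 + X) (R(X) = (-16 + X)*(-115 + X) = (-115 + X)*(-16 + X))
(1429 - 25021) + R(b(-10, -11)) = (1429 - 25021) + (1840 + (-4*(-2 - 10)²)² - (-524)*(-2 - 10)²) = -23592 + (1840 + (-4*(-12)²)² - (-524)*(-12)²) = -23592 + (1840 + (-4*144)² - (-524)*144) = -23592 + (1840 + (-576)² - 131*(-576)) = -23592 + (1840 + 331776 + 75456) = -23592 + 409072 = 385480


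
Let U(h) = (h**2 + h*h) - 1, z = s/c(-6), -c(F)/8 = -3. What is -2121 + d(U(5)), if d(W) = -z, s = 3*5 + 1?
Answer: -6365/3 ≈ -2121.7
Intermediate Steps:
c(F) = 24 (c(F) = -8*(-3) = 24)
s = 16 (s = 15 + 1 = 16)
z = 2/3 (z = 16/24 = 16*(1/24) = 2/3 ≈ 0.66667)
U(h) = -1 + 2*h**2 (U(h) = (h**2 + h**2) - 1 = 2*h**2 - 1 = -1 + 2*h**2)
d(W) = -2/3 (d(W) = -1*2/3 = -2/3)
-2121 + d(U(5)) = -2121 - 2/3 = -6365/3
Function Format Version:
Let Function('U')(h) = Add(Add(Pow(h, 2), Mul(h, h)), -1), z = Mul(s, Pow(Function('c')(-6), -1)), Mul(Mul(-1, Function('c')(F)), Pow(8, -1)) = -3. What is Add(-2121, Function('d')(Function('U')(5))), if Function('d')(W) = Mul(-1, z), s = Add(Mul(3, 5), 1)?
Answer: Rational(-6365, 3) ≈ -2121.7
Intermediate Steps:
Function('c')(F) = 24 (Function('c')(F) = Mul(-8, -3) = 24)
s = 16 (s = Add(15, 1) = 16)
z = Rational(2, 3) (z = Mul(16, Pow(24, -1)) = Mul(16, Rational(1, 24)) = Rational(2, 3) ≈ 0.66667)
Function('U')(h) = Add(-1, Mul(2, Pow(h, 2))) (Function('U')(h) = Add(Add(Pow(h, 2), Pow(h, 2)), -1) = Add(Mul(2, Pow(h, 2)), -1) = Add(-1, Mul(2, Pow(h, 2))))
Function('d')(W) = Rational(-2, 3) (Function('d')(W) = Mul(-1, Rational(2, 3)) = Rational(-2, 3))
Add(-2121, Function('d')(Function('U')(5))) = Add(-2121, Rational(-2, 3)) = Rational(-6365, 3)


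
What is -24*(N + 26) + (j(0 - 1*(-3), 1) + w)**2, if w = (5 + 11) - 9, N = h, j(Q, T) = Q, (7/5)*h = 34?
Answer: -7748/7 ≈ -1106.9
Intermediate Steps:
h = 170/7 (h = (5/7)*34 = 170/7 ≈ 24.286)
N = 170/7 ≈ 24.286
w = 7 (w = 16 - 9 = 7)
-24*(N + 26) + (j(0 - 1*(-3), 1) + w)**2 = -24*(170/7 + 26) + ((0 - 1*(-3)) + 7)**2 = -24*352/7 + ((0 + 3) + 7)**2 = -8448/7 + (3 + 7)**2 = -8448/7 + 10**2 = -8448/7 + 100 = -7748/7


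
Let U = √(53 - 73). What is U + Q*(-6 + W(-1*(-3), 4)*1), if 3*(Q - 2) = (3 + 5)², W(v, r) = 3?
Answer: -70 + 2*I*√5 ≈ -70.0 + 4.4721*I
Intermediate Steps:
U = 2*I*√5 (U = √(-20) = 2*I*√5 ≈ 4.4721*I)
Q = 70/3 (Q = 2 + (3 + 5)²/3 = 2 + (⅓)*8² = 2 + (⅓)*64 = 2 + 64/3 = 70/3 ≈ 23.333)
U + Q*(-6 + W(-1*(-3), 4)*1) = 2*I*√5 + 70*(-6 + 3*1)/3 = 2*I*√5 + 70*(-6 + 3)/3 = 2*I*√5 + (70/3)*(-3) = 2*I*√5 - 70 = -70 + 2*I*√5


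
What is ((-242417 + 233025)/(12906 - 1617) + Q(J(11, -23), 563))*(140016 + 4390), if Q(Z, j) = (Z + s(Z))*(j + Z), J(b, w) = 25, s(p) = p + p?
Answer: 71890434368248/11289 ≈ 6.3682e+9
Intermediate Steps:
s(p) = 2*p
Q(Z, j) = 3*Z*(Z + j) (Q(Z, j) = (Z + 2*Z)*(j + Z) = (3*Z)*(Z + j) = 3*Z*(Z + j))
((-242417 + 233025)/(12906 - 1617) + Q(J(11, -23), 563))*(140016 + 4390) = ((-242417 + 233025)/(12906 - 1617) + 3*25*(25 + 563))*(140016 + 4390) = (-9392/11289 + 3*25*588)*144406 = (-9392*1/11289 + 44100)*144406 = (-9392/11289 + 44100)*144406 = (497835508/11289)*144406 = 71890434368248/11289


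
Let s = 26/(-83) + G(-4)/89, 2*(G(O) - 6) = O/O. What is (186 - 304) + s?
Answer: -1746881/14774 ≈ -118.24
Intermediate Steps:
G(O) = 13/2 (G(O) = 6 + (O/O)/2 = 6 + (½)*1 = 6 + ½ = 13/2)
s = -3549/14774 (s = 26/(-83) + (13/2)/89 = 26*(-1/83) + (13/2)*(1/89) = -26/83 + 13/178 = -3549/14774 ≈ -0.24022)
(186 - 304) + s = (186 - 304) - 3549/14774 = -118 - 3549/14774 = -1746881/14774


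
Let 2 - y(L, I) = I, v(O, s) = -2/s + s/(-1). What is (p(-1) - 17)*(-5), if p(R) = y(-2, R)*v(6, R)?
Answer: 40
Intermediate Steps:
v(O, s) = -s - 2/s (v(O, s) = -2/s + s*(-1) = -2/s - s = -s - 2/s)
y(L, I) = 2 - I
p(R) = (2 - R)*(-R - 2/R)
(p(-1) - 17)*(-5) = ((-2 - 1)*(2 + (-1)²)/(-1) - 17)*(-5) = (-1*(-3)*(2 + 1) - 17)*(-5) = (-1*(-3)*3 - 17)*(-5) = (9 - 17)*(-5) = -8*(-5) = 40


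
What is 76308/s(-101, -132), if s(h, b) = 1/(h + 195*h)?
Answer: -1510593168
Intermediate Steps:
s(h, b) = 1/(196*h)
76308/s(-101, -132) = 76308/(((1/196)/(-101))) = 76308/(((1/196)*(-1/101))) = 76308/(-1/19796) = 76308*(-19796) = -1510593168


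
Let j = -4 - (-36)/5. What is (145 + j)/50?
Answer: 741/250 ≈ 2.9640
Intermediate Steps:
j = 16/5 (j = -4 - (-36)/5 = -4 - 6*(-6/5) = -4 + 36/5 = 16/5 ≈ 3.2000)
(145 + j)/50 = (145 + 16/5)/50 = (741/5)*(1/50) = 741/250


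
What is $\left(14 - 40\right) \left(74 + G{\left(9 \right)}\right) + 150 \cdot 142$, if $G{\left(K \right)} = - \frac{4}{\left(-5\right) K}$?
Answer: $\frac{871816}{45} \approx 19374.0$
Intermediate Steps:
$G{\left(K \right)} = \frac{4}{5 K}$ ($G{\left(K \right)} = - 4 \left(- \frac{1}{5 K}\right) = \frac{4}{5 K}$)
$\left(14 - 40\right) \left(74 + G{\left(9 \right)}\right) + 150 \cdot 142 = \left(14 - 40\right) \left(74 + \frac{4}{5 \cdot 9}\right) + 150 \cdot 142 = \left(14 - 40\right) \left(74 + \frac{4}{5} \cdot \frac{1}{9}\right) + 21300 = - 26 \left(74 + \frac{4}{45}\right) + 21300 = \left(-26\right) \frac{3334}{45} + 21300 = - \frac{86684}{45} + 21300 = \frac{871816}{45}$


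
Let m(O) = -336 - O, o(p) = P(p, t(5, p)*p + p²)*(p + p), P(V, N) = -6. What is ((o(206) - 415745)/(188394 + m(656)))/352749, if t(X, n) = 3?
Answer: -418217/66105868098 ≈ -6.3265e-6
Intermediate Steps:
o(p) = -12*p (o(p) = -6*(p + p) = -12*p)
((o(206) - 415745)/(188394 + m(656)))/352749 = ((-12*206 - 415745)/(188394 + (-336 - 1*656)))/352749 = ((-2472 - 415745)/(188394 + (-336 - 656)))*(1/352749) = -418217/(188394 - 992)*(1/352749) = -418217/187402*(1/352749) = -418217*1/187402*(1/352749) = -418217/187402*1/352749 = -418217/66105868098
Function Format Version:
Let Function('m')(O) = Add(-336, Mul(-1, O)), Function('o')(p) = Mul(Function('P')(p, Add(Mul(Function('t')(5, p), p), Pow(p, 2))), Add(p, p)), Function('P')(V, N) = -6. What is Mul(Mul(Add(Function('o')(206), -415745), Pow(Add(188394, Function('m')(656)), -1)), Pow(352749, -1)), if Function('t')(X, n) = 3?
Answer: Rational(-418217, 66105868098) ≈ -6.3265e-6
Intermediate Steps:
Function('o')(p) = Mul(-12, p) (Function('o')(p) = Mul(-6, Add(p, p)) = Mul(-6, Mul(2, p)) = Mul(-12, p))
Mul(Mul(Add(Function('o')(206), -415745), Pow(Add(188394, Function('m')(656)), -1)), Pow(352749, -1)) = Mul(Mul(Add(Mul(-12, 206), -415745), Pow(Add(188394, Add(-336, Mul(-1, 656))), -1)), Pow(352749, -1)) = Mul(Mul(Add(-2472, -415745), Pow(Add(188394, Add(-336, -656)), -1)), Rational(1, 352749)) = Mul(Mul(-418217, Pow(Add(188394, -992), -1)), Rational(1, 352749)) = Mul(Mul(-418217, Pow(187402, -1)), Rational(1, 352749)) = Mul(Mul(-418217, Rational(1, 187402)), Rational(1, 352749)) = Mul(Rational(-418217, 187402), Rational(1, 352749)) = Rational(-418217, 66105868098)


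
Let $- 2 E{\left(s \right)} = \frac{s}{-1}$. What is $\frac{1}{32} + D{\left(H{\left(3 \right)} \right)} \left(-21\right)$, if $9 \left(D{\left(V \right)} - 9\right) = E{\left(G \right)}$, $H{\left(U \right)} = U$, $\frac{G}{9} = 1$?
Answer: $- \frac{6383}{32} \approx -199.47$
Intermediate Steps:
$G = 9$ ($G = 9 \cdot 1 = 9$)
$E{\left(s \right)} = \frac{s}{2}$ ($E{\left(s \right)} = - \frac{s \frac{1}{-1}}{2} = - \frac{s \left(-1\right)}{2} = - \frac{\left(-1\right) s}{2} = \frac{s}{2}$)
$D{\left(V \right)} = \frac{19}{2}$ ($D{\left(V \right)} = 9 + \frac{\frac{1}{2} \cdot 9}{9} = 9 + \frac{1}{9} \cdot \frac{9}{2} = 9 + \frac{1}{2} = \frac{19}{2}$)
$\frac{1}{32} + D{\left(H{\left(3 \right)} \right)} \left(-21\right) = \frac{1}{32} + \frac{19}{2} \left(-21\right) = \frac{1}{32} - \frac{399}{2} = - \frac{6383}{32}$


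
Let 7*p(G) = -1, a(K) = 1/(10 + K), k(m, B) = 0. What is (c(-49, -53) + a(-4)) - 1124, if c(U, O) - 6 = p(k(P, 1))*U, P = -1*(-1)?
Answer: -6665/6 ≈ -1110.8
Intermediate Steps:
P = 1
p(G) = -⅐ (p(G) = (⅐)*(-1) = -⅐)
c(U, O) = 6 - U/7
(c(-49, -53) + a(-4)) - 1124 = ((6 - ⅐*(-49)) + 1/(10 - 4)) - 1124 = ((6 + 7) + 1/6) - 1124 = (13 + ⅙) - 1124 = 79/6 - 1124 = -6665/6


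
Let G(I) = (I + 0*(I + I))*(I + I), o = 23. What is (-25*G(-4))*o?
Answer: -18400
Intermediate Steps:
G(I) = 2*I**2 (G(I) = (I + 0*(2*I))*(2*I) = (I + 0)*(2*I) = I*(2*I) = 2*I**2)
(-25*G(-4))*o = -50*(-4)**2*23 = -50*16*23 = -25*32*23 = -800*23 = -18400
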